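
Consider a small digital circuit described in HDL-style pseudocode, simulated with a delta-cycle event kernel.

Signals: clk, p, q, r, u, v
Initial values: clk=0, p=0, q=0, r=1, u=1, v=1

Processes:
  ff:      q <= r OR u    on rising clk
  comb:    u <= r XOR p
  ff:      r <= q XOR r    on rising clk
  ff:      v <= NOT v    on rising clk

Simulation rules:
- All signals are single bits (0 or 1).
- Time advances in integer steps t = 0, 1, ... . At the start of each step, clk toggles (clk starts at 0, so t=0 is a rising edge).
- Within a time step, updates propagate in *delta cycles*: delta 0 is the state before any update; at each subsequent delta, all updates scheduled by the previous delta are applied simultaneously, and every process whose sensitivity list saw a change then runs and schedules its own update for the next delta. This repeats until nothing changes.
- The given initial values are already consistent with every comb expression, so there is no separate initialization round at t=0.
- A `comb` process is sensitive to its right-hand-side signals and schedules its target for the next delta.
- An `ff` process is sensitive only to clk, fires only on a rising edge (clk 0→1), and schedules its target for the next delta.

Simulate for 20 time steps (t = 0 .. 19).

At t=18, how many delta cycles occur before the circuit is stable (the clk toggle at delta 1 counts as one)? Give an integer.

2

t=0 Δ0: p=0 r=1 q=0 u=1 clk=0 v=1
  Δ1: clk:0→1
  Δ2: q:0→1, v:1→0
  (2Δ to stable)
t=1 Δ0: p=0 r=1 q=1 u=1 clk=1 v=0
  Δ1: clk:1→0
  (1Δ to stable)
t=2 Δ0: p=0 r=1 q=1 u=1 clk=0 v=0
  Δ1: clk:0→1
  Δ2: r:1→0, v:0→1
  Δ3: u:1→0
  (3Δ to stable)
t=3 Δ0: p=0 r=0 q=1 u=0 clk=1 v=1
  Δ1: clk:1→0
  (1Δ to stable)
t=4 Δ0: p=0 r=0 q=1 u=0 clk=0 v=1
  Δ1: clk:0→1
  Δ2: r:0→1, q:1→0, v:1→0
  Δ3: u:0→1
  (3Δ to stable)
t=5 Δ0: p=0 r=1 q=0 u=1 clk=1 v=0
  Δ1: clk:1→0
  (1Δ to stable)
t=6 Δ0: p=0 r=1 q=0 u=1 clk=0 v=0
  Δ1: clk:0→1
  Δ2: q:0→1, v:0→1
  (2Δ to stable)
t=7 Δ0: p=0 r=1 q=1 u=1 clk=1 v=1
  Δ1: clk:1→0
  (1Δ to stable)
t=8 Δ0: p=0 r=1 q=1 u=1 clk=0 v=1
  Δ1: clk:0→1
  Δ2: r:1→0, v:1→0
  Δ3: u:1→0
  (3Δ to stable)
t=9 Δ0: p=0 r=0 q=1 u=0 clk=1 v=0
  Δ1: clk:1→0
  (1Δ to stable)
t=10 Δ0: p=0 r=0 q=1 u=0 clk=0 v=0
  Δ1: clk:0→1
  Δ2: r:0→1, q:1→0, v:0→1
  Δ3: u:0→1
  (3Δ to stable)
t=11 Δ0: p=0 r=1 q=0 u=1 clk=1 v=1
  Δ1: clk:1→0
  (1Δ to stable)
t=12 Δ0: p=0 r=1 q=0 u=1 clk=0 v=1
  Δ1: clk:0→1
  Δ2: q:0→1, v:1→0
  (2Δ to stable)
t=13 Δ0: p=0 r=1 q=1 u=1 clk=1 v=0
  Δ1: clk:1→0
  (1Δ to stable)
t=14 Δ0: p=0 r=1 q=1 u=1 clk=0 v=0
  Δ1: clk:0→1
  Δ2: r:1→0, v:0→1
  Δ3: u:1→0
  (3Δ to stable)
t=15 Δ0: p=0 r=0 q=1 u=0 clk=1 v=1
  Δ1: clk:1→0
  (1Δ to stable)
t=16 Δ0: p=0 r=0 q=1 u=0 clk=0 v=1
  Δ1: clk:0→1
  Δ2: r:0→1, q:1→0, v:1→0
  Δ3: u:0→1
  (3Δ to stable)
t=17 Δ0: p=0 r=1 q=0 u=1 clk=1 v=0
  Δ1: clk:1→0
  (1Δ to stable)
t=18 Δ0: p=0 r=1 q=0 u=1 clk=0 v=0
  Δ1: clk:0→1
  Δ2: q:0→1, v:0→1
  (2Δ to stable)
t=19 Δ0: p=0 r=1 q=1 u=1 clk=1 v=1
  Δ1: clk:1→0
  (1Δ to stable)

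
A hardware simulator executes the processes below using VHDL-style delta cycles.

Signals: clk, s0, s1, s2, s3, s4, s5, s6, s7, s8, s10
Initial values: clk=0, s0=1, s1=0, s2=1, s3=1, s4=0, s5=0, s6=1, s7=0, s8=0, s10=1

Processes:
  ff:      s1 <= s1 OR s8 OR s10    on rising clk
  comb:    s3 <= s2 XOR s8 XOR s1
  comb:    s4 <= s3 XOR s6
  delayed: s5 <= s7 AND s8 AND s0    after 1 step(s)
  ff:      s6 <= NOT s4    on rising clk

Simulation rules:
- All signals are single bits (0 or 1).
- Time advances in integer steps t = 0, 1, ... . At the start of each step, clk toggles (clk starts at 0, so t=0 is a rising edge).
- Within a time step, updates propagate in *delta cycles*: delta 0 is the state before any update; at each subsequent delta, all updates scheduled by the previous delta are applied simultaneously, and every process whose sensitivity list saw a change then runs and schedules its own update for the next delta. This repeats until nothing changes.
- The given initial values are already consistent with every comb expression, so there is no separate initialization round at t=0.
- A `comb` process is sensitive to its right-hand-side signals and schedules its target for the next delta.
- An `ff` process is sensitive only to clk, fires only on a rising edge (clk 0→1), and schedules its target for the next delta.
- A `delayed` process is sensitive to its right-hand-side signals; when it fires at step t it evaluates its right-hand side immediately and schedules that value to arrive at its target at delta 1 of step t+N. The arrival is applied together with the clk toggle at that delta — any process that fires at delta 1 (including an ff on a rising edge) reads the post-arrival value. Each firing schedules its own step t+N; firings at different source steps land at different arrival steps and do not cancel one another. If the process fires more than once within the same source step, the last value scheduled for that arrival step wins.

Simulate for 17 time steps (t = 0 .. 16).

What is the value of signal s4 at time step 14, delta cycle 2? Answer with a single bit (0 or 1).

1

t0.Δ0 s4=0 s5=0 s3=1 s10=1 s0=1 s8=0 s1=0 clk=0 s7=0 s6=1 s2=1
t0.Δ1 s4=0 s5=0 s3=1 s10=1 s0=1 s8=0 s1=0 clk=1 s7=0 s6=1 s2=1
t0.Δ2 s4=0 s5=0 s3=1 s10=1 s0=1 s8=0 s1=1 clk=1 s7=0 s6=1 s2=1
t0.Δ3 s4=0 s5=0 s3=0 s10=1 s0=1 s8=0 s1=1 clk=1 s7=0 s6=1 s2=1
t0.Δ4 s4=1 s5=0 s3=0 s10=1 s0=1 s8=0 s1=1 clk=1 s7=0 s6=1 s2=1
t1.Δ0 s4=1 s5=0 s3=0 s10=1 s0=1 s8=0 s1=1 clk=1 s7=0 s6=1 s2=1
t1.Δ1 s4=1 s5=0 s3=0 s10=1 s0=1 s8=0 s1=1 clk=0 s7=0 s6=1 s2=1
t2.Δ0 s4=1 s5=0 s3=0 s10=1 s0=1 s8=0 s1=1 clk=0 s7=0 s6=1 s2=1
t2.Δ1 s4=1 s5=0 s3=0 s10=1 s0=1 s8=0 s1=1 clk=1 s7=0 s6=1 s2=1
t2.Δ2 s4=1 s5=0 s3=0 s10=1 s0=1 s8=0 s1=1 clk=1 s7=0 s6=0 s2=1
t2.Δ3 s4=0 s5=0 s3=0 s10=1 s0=1 s8=0 s1=1 clk=1 s7=0 s6=0 s2=1
t3.Δ0 s4=0 s5=0 s3=0 s10=1 s0=1 s8=0 s1=1 clk=1 s7=0 s6=0 s2=1
t3.Δ1 s4=0 s5=0 s3=0 s10=1 s0=1 s8=0 s1=1 clk=0 s7=0 s6=0 s2=1
t4.Δ0 s4=0 s5=0 s3=0 s10=1 s0=1 s8=0 s1=1 clk=0 s7=0 s6=0 s2=1
t4.Δ1 s4=0 s5=0 s3=0 s10=1 s0=1 s8=0 s1=1 clk=1 s7=0 s6=0 s2=1
t4.Δ2 s4=0 s5=0 s3=0 s10=1 s0=1 s8=0 s1=1 clk=1 s7=0 s6=1 s2=1
t4.Δ3 s4=1 s5=0 s3=0 s10=1 s0=1 s8=0 s1=1 clk=1 s7=0 s6=1 s2=1
t5.Δ0 s4=1 s5=0 s3=0 s10=1 s0=1 s8=0 s1=1 clk=1 s7=0 s6=1 s2=1
t5.Δ1 s4=1 s5=0 s3=0 s10=1 s0=1 s8=0 s1=1 clk=0 s7=0 s6=1 s2=1
t6.Δ0 s4=1 s5=0 s3=0 s10=1 s0=1 s8=0 s1=1 clk=0 s7=0 s6=1 s2=1
t6.Δ1 s4=1 s5=0 s3=0 s10=1 s0=1 s8=0 s1=1 clk=1 s7=0 s6=1 s2=1
t6.Δ2 s4=1 s5=0 s3=0 s10=1 s0=1 s8=0 s1=1 clk=1 s7=0 s6=0 s2=1
t6.Δ3 s4=0 s5=0 s3=0 s10=1 s0=1 s8=0 s1=1 clk=1 s7=0 s6=0 s2=1
t7.Δ0 s4=0 s5=0 s3=0 s10=1 s0=1 s8=0 s1=1 clk=1 s7=0 s6=0 s2=1
t7.Δ1 s4=0 s5=0 s3=0 s10=1 s0=1 s8=0 s1=1 clk=0 s7=0 s6=0 s2=1
t8.Δ0 s4=0 s5=0 s3=0 s10=1 s0=1 s8=0 s1=1 clk=0 s7=0 s6=0 s2=1
t8.Δ1 s4=0 s5=0 s3=0 s10=1 s0=1 s8=0 s1=1 clk=1 s7=0 s6=0 s2=1
t8.Δ2 s4=0 s5=0 s3=0 s10=1 s0=1 s8=0 s1=1 clk=1 s7=0 s6=1 s2=1
t8.Δ3 s4=1 s5=0 s3=0 s10=1 s0=1 s8=0 s1=1 clk=1 s7=0 s6=1 s2=1
t9.Δ0 s4=1 s5=0 s3=0 s10=1 s0=1 s8=0 s1=1 clk=1 s7=0 s6=1 s2=1
t9.Δ1 s4=1 s5=0 s3=0 s10=1 s0=1 s8=0 s1=1 clk=0 s7=0 s6=1 s2=1
t10.Δ0 s4=1 s5=0 s3=0 s10=1 s0=1 s8=0 s1=1 clk=0 s7=0 s6=1 s2=1
t10.Δ1 s4=1 s5=0 s3=0 s10=1 s0=1 s8=0 s1=1 clk=1 s7=0 s6=1 s2=1
t10.Δ2 s4=1 s5=0 s3=0 s10=1 s0=1 s8=0 s1=1 clk=1 s7=0 s6=0 s2=1
t10.Δ3 s4=0 s5=0 s3=0 s10=1 s0=1 s8=0 s1=1 clk=1 s7=0 s6=0 s2=1
t11.Δ0 s4=0 s5=0 s3=0 s10=1 s0=1 s8=0 s1=1 clk=1 s7=0 s6=0 s2=1
t11.Δ1 s4=0 s5=0 s3=0 s10=1 s0=1 s8=0 s1=1 clk=0 s7=0 s6=0 s2=1
t12.Δ0 s4=0 s5=0 s3=0 s10=1 s0=1 s8=0 s1=1 clk=0 s7=0 s6=0 s2=1
t12.Δ1 s4=0 s5=0 s3=0 s10=1 s0=1 s8=0 s1=1 clk=1 s7=0 s6=0 s2=1
t12.Δ2 s4=0 s5=0 s3=0 s10=1 s0=1 s8=0 s1=1 clk=1 s7=0 s6=1 s2=1
t12.Δ3 s4=1 s5=0 s3=0 s10=1 s0=1 s8=0 s1=1 clk=1 s7=0 s6=1 s2=1
t13.Δ0 s4=1 s5=0 s3=0 s10=1 s0=1 s8=0 s1=1 clk=1 s7=0 s6=1 s2=1
t13.Δ1 s4=1 s5=0 s3=0 s10=1 s0=1 s8=0 s1=1 clk=0 s7=0 s6=1 s2=1
t14.Δ0 s4=1 s5=0 s3=0 s10=1 s0=1 s8=0 s1=1 clk=0 s7=0 s6=1 s2=1
t14.Δ1 s4=1 s5=0 s3=0 s10=1 s0=1 s8=0 s1=1 clk=1 s7=0 s6=1 s2=1
t14.Δ2 s4=1 s5=0 s3=0 s10=1 s0=1 s8=0 s1=1 clk=1 s7=0 s6=0 s2=1
t14.Δ3 s4=0 s5=0 s3=0 s10=1 s0=1 s8=0 s1=1 clk=1 s7=0 s6=0 s2=1
t15.Δ0 s4=0 s5=0 s3=0 s10=1 s0=1 s8=0 s1=1 clk=1 s7=0 s6=0 s2=1
t15.Δ1 s4=0 s5=0 s3=0 s10=1 s0=1 s8=0 s1=1 clk=0 s7=0 s6=0 s2=1
t16.Δ0 s4=0 s5=0 s3=0 s10=1 s0=1 s8=0 s1=1 clk=0 s7=0 s6=0 s2=1
t16.Δ1 s4=0 s5=0 s3=0 s10=1 s0=1 s8=0 s1=1 clk=1 s7=0 s6=0 s2=1
t16.Δ2 s4=0 s5=0 s3=0 s10=1 s0=1 s8=0 s1=1 clk=1 s7=0 s6=1 s2=1
t16.Δ3 s4=1 s5=0 s3=0 s10=1 s0=1 s8=0 s1=1 clk=1 s7=0 s6=1 s2=1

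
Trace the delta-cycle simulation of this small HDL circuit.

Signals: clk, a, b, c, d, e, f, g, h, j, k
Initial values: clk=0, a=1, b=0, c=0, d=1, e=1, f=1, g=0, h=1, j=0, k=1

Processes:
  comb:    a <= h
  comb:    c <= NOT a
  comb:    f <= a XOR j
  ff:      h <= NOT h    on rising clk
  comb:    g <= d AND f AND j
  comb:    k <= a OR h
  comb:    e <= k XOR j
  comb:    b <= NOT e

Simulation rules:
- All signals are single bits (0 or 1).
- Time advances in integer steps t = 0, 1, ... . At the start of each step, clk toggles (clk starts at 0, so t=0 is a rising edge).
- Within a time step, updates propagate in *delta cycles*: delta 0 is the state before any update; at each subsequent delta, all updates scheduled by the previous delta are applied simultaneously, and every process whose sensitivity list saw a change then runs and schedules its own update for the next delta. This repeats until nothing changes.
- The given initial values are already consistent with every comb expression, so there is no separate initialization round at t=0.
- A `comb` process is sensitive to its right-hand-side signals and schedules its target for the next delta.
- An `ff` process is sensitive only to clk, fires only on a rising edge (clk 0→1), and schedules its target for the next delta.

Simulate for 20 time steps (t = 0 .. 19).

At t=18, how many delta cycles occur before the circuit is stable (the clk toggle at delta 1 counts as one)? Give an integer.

5

t=0 Δ0: j=0 e=1 a=1 h=1 clk=0 f=1 g=0 k=1 c=0 d=1 b=0
  Δ1: clk:0→1
  Δ2: h:1→0
  Δ3: a:1→0
  Δ4: f:1→0, k:1→0, c:0→1
  Δ5: e:1→0
  Δ6: b:0→1
  (6Δ to stable)
t=1 Δ0: j=0 e=0 a=0 h=0 clk=1 f=0 g=0 k=0 c=1 d=1 b=1
  Δ1: clk:1→0
  (1Δ to stable)
t=2 Δ0: j=0 e=0 a=0 h=0 clk=0 f=0 g=0 k=0 c=1 d=1 b=1
  Δ1: clk:0→1
  Δ2: h:0→1
  Δ3: a:0→1, k:0→1
  Δ4: e:0→1, f:0→1, c:1→0
  Δ5: b:1→0
  (5Δ to stable)
t=3 Δ0: j=0 e=1 a=1 h=1 clk=1 f=1 g=0 k=1 c=0 d=1 b=0
  Δ1: clk:1→0
  (1Δ to stable)
t=4 Δ0: j=0 e=1 a=1 h=1 clk=0 f=1 g=0 k=1 c=0 d=1 b=0
  Δ1: clk:0→1
  Δ2: h:1→0
  Δ3: a:1→0
  Δ4: f:1→0, k:1→0, c:0→1
  Δ5: e:1→0
  Δ6: b:0→1
  (6Δ to stable)
t=5 Δ0: j=0 e=0 a=0 h=0 clk=1 f=0 g=0 k=0 c=1 d=1 b=1
  Δ1: clk:1→0
  (1Δ to stable)
t=6 Δ0: j=0 e=0 a=0 h=0 clk=0 f=0 g=0 k=0 c=1 d=1 b=1
  Δ1: clk:0→1
  Δ2: h:0→1
  Δ3: a:0→1, k:0→1
  Δ4: e:0→1, f:0→1, c:1→0
  Δ5: b:1→0
  (5Δ to stable)
t=7 Δ0: j=0 e=1 a=1 h=1 clk=1 f=1 g=0 k=1 c=0 d=1 b=0
  Δ1: clk:1→0
  (1Δ to stable)
t=8 Δ0: j=0 e=1 a=1 h=1 clk=0 f=1 g=0 k=1 c=0 d=1 b=0
  Δ1: clk:0→1
  Δ2: h:1→0
  Δ3: a:1→0
  Δ4: f:1→0, k:1→0, c:0→1
  Δ5: e:1→0
  Δ6: b:0→1
  (6Δ to stable)
t=9 Δ0: j=0 e=0 a=0 h=0 clk=1 f=0 g=0 k=0 c=1 d=1 b=1
  Δ1: clk:1→0
  (1Δ to stable)
t=10 Δ0: j=0 e=0 a=0 h=0 clk=0 f=0 g=0 k=0 c=1 d=1 b=1
  Δ1: clk:0→1
  Δ2: h:0→1
  Δ3: a:0→1, k:0→1
  Δ4: e:0→1, f:0→1, c:1→0
  Δ5: b:1→0
  (5Δ to stable)
t=11 Δ0: j=0 e=1 a=1 h=1 clk=1 f=1 g=0 k=1 c=0 d=1 b=0
  Δ1: clk:1→0
  (1Δ to stable)
t=12 Δ0: j=0 e=1 a=1 h=1 clk=0 f=1 g=0 k=1 c=0 d=1 b=0
  Δ1: clk:0→1
  Δ2: h:1→0
  Δ3: a:1→0
  Δ4: f:1→0, k:1→0, c:0→1
  Δ5: e:1→0
  Δ6: b:0→1
  (6Δ to stable)
t=13 Δ0: j=0 e=0 a=0 h=0 clk=1 f=0 g=0 k=0 c=1 d=1 b=1
  Δ1: clk:1→0
  (1Δ to stable)
t=14 Δ0: j=0 e=0 a=0 h=0 clk=0 f=0 g=0 k=0 c=1 d=1 b=1
  Δ1: clk:0→1
  Δ2: h:0→1
  Δ3: a:0→1, k:0→1
  Δ4: e:0→1, f:0→1, c:1→0
  Δ5: b:1→0
  (5Δ to stable)
t=15 Δ0: j=0 e=1 a=1 h=1 clk=1 f=1 g=0 k=1 c=0 d=1 b=0
  Δ1: clk:1→0
  (1Δ to stable)
t=16 Δ0: j=0 e=1 a=1 h=1 clk=0 f=1 g=0 k=1 c=0 d=1 b=0
  Δ1: clk:0→1
  Δ2: h:1→0
  Δ3: a:1→0
  Δ4: f:1→0, k:1→0, c:0→1
  Δ5: e:1→0
  Δ6: b:0→1
  (6Δ to stable)
t=17 Δ0: j=0 e=0 a=0 h=0 clk=1 f=0 g=0 k=0 c=1 d=1 b=1
  Δ1: clk:1→0
  (1Δ to stable)
t=18 Δ0: j=0 e=0 a=0 h=0 clk=0 f=0 g=0 k=0 c=1 d=1 b=1
  Δ1: clk:0→1
  Δ2: h:0→1
  Δ3: a:0→1, k:0→1
  Δ4: e:0→1, f:0→1, c:1→0
  Δ5: b:1→0
  (5Δ to stable)
t=19 Δ0: j=0 e=1 a=1 h=1 clk=1 f=1 g=0 k=1 c=0 d=1 b=0
  Δ1: clk:1→0
  (1Δ to stable)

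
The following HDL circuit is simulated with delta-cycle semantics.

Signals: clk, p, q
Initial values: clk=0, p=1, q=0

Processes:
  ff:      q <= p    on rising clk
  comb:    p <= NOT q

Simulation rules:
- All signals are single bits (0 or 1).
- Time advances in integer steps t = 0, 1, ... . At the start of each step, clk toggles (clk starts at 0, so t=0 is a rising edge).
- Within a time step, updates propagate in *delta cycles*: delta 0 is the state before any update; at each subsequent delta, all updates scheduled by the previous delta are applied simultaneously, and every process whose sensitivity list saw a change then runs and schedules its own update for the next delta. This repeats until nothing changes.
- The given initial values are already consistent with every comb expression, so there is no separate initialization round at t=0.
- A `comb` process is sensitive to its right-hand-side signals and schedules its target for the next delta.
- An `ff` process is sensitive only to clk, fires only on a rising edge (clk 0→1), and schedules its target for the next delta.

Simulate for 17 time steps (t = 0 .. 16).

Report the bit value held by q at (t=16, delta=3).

1

t=0 Δ0: clk=0 p=1 q=0
  Δ1: clk:0→1
  Δ2: q:0→1
  Δ3: p:1→0
  (3Δ to stable)
t=1 Δ0: clk=1 p=0 q=1
  Δ1: clk:1→0
  (1Δ to stable)
t=2 Δ0: clk=0 p=0 q=1
  Δ1: clk:0→1
  Δ2: q:1→0
  Δ3: p:0→1
  (3Δ to stable)
t=3 Δ0: clk=1 p=1 q=0
  Δ1: clk:1→0
  (1Δ to stable)
t=4 Δ0: clk=0 p=1 q=0
  Δ1: clk:0→1
  Δ2: q:0→1
  Δ3: p:1→0
  (3Δ to stable)
t=5 Δ0: clk=1 p=0 q=1
  Δ1: clk:1→0
  (1Δ to stable)
t=6 Δ0: clk=0 p=0 q=1
  Δ1: clk:0→1
  Δ2: q:1→0
  Δ3: p:0→1
  (3Δ to stable)
t=7 Δ0: clk=1 p=1 q=0
  Δ1: clk:1→0
  (1Δ to stable)
t=8 Δ0: clk=0 p=1 q=0
  Δ1: clk:0→1
  Δ2: q:0→1
  Δ3: p:1→0
  (3Δ to stable)
t=9 Δ0: clk=1 p=0 q=1
  Δ1: clk:1→0
  (1Δ to stable)
t=10 Δ0: clk=0 p=0 q=1
  Δ1: clk:0→1
  Δ2: q:1→0
  Δ3: p:0→1
  (3Δ to stable)
t=11 Δ0: clk=1 p=1 q=0
  Δ1: clk:1→0
  (1Δ to stable)
t=12 Δ0: clk=0 p=1 q=0
  Δ1: clk:0→1
  Δ2: q:0→1
  Δ3: p:1→0
  (3Δ to stable)
t=13 Δ0: clk=1 p=0 q=1
  Δ1: clk:1→0
  (1Δ to stable)
t=14 Δ0: clk=0 p=0 q=1
  Δ1: clk:0→1
  Δ2: q:1→0
  Δ3: p:0→1
  (3Δ to stable)
t=15 Δ0: clk=1 p=1 q=0
  Δ1: clk:1→0
  (1Δ to stable)
t=16 Δ0: clk=0 p=1 q=0
  Δ1: clk:0→1
  Δ2: q:0→1
  Δ3: p:1→0
  (3Δ to stable)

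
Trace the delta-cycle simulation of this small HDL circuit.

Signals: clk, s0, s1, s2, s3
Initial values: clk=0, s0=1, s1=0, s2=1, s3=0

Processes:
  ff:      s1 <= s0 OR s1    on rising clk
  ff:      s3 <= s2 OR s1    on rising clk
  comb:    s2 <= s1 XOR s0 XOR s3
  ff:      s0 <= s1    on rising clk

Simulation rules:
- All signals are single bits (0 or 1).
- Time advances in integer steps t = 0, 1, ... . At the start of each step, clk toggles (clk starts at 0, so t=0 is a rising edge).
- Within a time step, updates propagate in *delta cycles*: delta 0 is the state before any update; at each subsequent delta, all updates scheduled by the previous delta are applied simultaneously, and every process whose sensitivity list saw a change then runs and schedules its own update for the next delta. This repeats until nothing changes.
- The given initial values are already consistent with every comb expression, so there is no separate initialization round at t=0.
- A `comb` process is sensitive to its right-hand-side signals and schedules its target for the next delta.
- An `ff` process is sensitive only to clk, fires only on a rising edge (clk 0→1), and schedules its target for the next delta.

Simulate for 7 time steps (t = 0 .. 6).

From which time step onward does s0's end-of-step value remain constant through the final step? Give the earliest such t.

2

[bits: s0,s3,s2,s1,clk]
t=0: Δ0=10100 Δ1=10101 Δ2=01111 Δ3=01011 | 3Δ
t=1: Δ0=01011 Δ1=01010 | 1Δ
t=2: Δ0=01010 Δ1=01011 Δ2=11011 Δ3=11111 | 3Δ
t=3: Δ0=11111 Δ1=11110 | 1Δ
t=4: Δ0=11110 Δ1=11111 | 1Δ
t=5: Δ0=11111 Δ1=11110 | 1Δ
t=6: Δ0=11110 Δ1=11111 | 1Δ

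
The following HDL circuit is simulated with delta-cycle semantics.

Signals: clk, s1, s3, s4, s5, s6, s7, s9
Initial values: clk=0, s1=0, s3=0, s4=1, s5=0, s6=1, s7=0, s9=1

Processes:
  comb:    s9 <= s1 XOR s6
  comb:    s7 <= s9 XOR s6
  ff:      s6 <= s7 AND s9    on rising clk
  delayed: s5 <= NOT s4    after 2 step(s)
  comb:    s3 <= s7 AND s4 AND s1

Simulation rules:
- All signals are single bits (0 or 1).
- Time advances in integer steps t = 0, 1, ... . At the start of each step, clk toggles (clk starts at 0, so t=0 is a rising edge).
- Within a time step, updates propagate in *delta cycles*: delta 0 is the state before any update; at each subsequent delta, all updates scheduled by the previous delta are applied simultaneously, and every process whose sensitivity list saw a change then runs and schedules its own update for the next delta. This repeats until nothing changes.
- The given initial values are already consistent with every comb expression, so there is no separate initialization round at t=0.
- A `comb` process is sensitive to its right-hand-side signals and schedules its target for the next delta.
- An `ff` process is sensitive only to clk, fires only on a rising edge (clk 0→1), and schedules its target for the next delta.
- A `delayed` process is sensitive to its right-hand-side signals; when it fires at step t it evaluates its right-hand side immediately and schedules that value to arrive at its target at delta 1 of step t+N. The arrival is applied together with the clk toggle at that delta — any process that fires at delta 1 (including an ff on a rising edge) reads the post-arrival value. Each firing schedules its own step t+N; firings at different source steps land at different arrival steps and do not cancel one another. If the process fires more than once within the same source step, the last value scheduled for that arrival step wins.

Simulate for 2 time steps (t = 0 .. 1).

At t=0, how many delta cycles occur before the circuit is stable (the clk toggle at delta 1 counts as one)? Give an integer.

4

[bits: clk,s1,s9,s3,s6,s7,s4,s5]
t=0: Δ0=00101010 Δ1=10101010 Δ2=10100010 Δ3=10000110 Δ4=10000010 | 4Δ
t=1: Δ0=10000010 Δ1=00000010 | 1Δ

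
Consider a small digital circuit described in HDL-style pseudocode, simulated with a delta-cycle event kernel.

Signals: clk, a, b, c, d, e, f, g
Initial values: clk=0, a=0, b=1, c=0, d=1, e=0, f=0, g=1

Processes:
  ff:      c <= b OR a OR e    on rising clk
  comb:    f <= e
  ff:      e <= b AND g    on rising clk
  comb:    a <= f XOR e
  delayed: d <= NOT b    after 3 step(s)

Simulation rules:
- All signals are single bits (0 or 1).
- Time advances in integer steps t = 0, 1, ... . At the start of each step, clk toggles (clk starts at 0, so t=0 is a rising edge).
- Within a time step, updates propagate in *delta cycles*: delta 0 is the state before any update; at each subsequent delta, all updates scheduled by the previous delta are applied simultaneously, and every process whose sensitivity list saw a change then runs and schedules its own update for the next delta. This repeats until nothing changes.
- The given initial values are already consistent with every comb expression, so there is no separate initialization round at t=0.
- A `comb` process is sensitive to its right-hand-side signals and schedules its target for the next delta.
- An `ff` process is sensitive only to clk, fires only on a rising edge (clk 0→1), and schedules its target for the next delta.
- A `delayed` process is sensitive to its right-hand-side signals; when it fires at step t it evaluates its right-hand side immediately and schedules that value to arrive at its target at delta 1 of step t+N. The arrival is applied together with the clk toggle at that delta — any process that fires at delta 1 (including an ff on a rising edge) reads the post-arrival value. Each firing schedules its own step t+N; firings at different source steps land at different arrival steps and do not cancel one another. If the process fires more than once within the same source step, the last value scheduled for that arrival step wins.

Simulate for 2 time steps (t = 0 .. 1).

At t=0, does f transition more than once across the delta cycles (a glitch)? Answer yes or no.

no

[bits: b,d,clk,f,c,e,g,a]
t=0: Δ0=11000010 Δ1=11100010 Δ2=11101110 Δ3=11111111 Δ4=11111110 | 4Δ
t=1: Δ0=11111110 Δ1=11011110 | 1Δ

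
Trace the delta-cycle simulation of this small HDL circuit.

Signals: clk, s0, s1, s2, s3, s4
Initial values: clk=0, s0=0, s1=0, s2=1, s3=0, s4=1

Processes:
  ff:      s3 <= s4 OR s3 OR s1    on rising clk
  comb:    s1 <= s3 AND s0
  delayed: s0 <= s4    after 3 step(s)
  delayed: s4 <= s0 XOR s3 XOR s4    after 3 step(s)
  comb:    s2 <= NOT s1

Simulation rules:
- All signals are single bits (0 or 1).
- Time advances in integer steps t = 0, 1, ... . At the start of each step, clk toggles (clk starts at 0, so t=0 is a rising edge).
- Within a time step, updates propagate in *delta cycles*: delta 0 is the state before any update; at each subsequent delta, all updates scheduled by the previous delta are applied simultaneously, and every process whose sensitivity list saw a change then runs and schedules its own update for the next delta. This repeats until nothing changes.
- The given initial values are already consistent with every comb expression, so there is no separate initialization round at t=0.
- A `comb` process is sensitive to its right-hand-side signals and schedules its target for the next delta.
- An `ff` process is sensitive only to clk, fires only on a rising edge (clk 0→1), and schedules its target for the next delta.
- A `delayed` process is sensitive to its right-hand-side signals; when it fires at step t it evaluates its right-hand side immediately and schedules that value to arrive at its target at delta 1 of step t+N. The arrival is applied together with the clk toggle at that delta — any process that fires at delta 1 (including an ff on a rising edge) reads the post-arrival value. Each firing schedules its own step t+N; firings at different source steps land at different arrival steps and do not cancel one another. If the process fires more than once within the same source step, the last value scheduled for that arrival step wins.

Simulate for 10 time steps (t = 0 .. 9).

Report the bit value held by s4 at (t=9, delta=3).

0

t=0 Δ0: s0=0 s3=0 s1=0 s2=1 clk=0 s4=1
  Δ1: clk:0→1
  Δ2: s3:0→1
  (2Δ to stable)
t=1 Δ0: s0=0 s3=1 s1=0 s2=1 clk=1 s4=1
  Δ1: clk:1→0
  (1Δ to stable)
t=2 Δ0: s0=0 s3=1 s1=0 s2=1 clk=0 s4=1
  Δ1: clk:0→1
  (1Δ to stable)
t=3 Δ0: s0=0 s3=1 s1=0 s2=1 clk=1 s4=1
  Δ1: clk:1→0, s4:1→0
  (1Δ to stable)
t=4 Δ0: s0=0 s3=1 s1=0 s2=1 clk=0 s4=0
  Δ1: clk:0→1
  (1Δ to stable)
t=5 Δ0: s0=0 s3=1 s1=0 s2=1 clk=1 s4=0
  Δ1: clk:1→0
  (1Δ to stable)
t=6 Δ0: s0=0 s3=1 s1=0 s2=1 clk=0 s4=0
  Δ1: clk:0→1, s4:0→1
  (1Δ to stable)
t=7 Δ0: s0=0 s3=1 s1=0 s2=1 clk=1 s4=1
  Δ1: clk:1→0
  (1Δ to stable)
t=8 Δ0: s0=0 s3=1 s1=0 s2=1 clk=0 s4=1
  Δ1: clk:0→1
  (1Δ to stable)
t=9 Δ0: s0=0 s3=1 s1=0 s2=1 clk=1 s4=1
  Δ1: s0:0→1, clk:1→0, s4:1→0
  Δ2: s1:0→1
  Δ3: s2:1→0
  (3Δ to stable)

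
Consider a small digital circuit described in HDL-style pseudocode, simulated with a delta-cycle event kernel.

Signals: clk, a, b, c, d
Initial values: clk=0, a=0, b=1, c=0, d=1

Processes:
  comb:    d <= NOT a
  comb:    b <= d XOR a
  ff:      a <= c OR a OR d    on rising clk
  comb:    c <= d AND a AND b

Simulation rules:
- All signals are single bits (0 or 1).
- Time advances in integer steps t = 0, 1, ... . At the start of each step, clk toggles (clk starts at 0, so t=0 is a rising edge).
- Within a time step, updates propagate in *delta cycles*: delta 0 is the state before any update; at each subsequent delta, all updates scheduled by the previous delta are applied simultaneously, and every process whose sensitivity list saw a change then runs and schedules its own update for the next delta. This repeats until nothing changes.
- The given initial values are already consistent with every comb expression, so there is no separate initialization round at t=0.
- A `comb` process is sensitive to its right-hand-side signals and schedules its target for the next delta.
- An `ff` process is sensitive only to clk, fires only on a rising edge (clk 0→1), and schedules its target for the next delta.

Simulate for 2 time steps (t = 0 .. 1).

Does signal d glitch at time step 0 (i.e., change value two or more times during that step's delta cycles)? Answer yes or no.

t=0 Δ0: a=0 d=1 clk=0 b=1 c=0
  Δ1: clk:0→1
  Δ2: a:0→1
  Δ3: d:1→0, b:1→0, c:0→1
  Δ4: b:0→1, c:1→0
  (4Δ to stable)
t=1 Δ0: a=1 d=0 clk=1 b=1 c=0
  Δ1: clk:1→0
  (1Δ to stable)

no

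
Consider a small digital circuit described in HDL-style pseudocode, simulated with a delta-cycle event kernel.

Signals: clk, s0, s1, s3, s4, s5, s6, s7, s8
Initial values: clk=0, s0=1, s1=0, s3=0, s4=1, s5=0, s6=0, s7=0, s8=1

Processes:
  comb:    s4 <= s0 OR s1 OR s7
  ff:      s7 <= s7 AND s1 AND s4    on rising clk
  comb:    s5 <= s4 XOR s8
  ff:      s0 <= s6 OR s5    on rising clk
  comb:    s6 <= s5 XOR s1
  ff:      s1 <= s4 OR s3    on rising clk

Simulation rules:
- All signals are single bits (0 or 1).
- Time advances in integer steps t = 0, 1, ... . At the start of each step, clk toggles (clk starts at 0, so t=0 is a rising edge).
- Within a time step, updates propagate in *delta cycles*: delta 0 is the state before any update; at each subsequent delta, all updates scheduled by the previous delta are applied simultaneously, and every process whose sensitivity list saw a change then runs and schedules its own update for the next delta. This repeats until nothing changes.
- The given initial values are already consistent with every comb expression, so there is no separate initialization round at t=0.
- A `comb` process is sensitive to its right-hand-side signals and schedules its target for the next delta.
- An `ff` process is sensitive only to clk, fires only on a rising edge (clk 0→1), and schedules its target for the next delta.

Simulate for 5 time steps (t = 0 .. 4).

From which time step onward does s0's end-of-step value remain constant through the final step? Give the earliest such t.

t=0 Δ0: clk=0 s1=0 s5=0 s4=1 s8=1 s7=0 s6=0 s0=1 s3=0
  Δ1: clk:0→1
  Δ2: s1:0→1, s0:1→0
  Δ3: s6:0→1
  (3Δ to stable)
t=1 Δ0: clk=1 s1=1 s5=0 s4=1 s8=1 s7=0 s6=1 s0=0 s3=0
  Δ1: clk:1→0
  (1Δ to stable)
t=2 Δ0: clk=0 s1=1 s5=0 s4=1 s8=1 s7=0 s6=1 s0=0 s3=0
  Δ1: clk:0→1
  Δ2: s0:0→1
  (2Δ to stable)
t=3 Δ0: clk=1 s1=1 s5=0 s4=1 s8=1 s7=0 s6=1 s0=1 s3=0
  Δ1: clk:1→0
  (1Δ to stable)
t=4 Δ0: clk=0 s1=1 s5=0 s4=1 s8=1 s7=0 s6=1 s0=1 s3=0
  Δ1: clk:0→1
  (1Δ to stable)

2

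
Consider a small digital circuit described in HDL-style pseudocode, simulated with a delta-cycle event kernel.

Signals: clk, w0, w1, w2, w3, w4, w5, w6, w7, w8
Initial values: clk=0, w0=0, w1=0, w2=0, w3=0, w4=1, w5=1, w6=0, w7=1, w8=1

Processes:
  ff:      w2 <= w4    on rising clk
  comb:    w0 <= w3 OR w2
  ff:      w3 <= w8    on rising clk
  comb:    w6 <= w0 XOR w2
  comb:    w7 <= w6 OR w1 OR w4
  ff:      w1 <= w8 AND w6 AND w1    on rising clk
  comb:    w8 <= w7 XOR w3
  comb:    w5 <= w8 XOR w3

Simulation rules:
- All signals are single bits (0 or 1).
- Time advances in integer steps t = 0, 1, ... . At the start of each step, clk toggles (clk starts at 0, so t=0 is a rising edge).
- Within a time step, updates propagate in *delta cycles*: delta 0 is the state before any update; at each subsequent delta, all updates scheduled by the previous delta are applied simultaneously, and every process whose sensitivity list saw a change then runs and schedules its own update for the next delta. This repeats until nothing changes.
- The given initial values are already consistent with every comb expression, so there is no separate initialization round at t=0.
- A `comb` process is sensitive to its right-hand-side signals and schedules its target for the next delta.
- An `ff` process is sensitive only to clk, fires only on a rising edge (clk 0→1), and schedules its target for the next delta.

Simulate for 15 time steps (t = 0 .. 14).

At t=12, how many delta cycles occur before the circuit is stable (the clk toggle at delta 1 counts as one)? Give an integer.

4

t0.Δ0 w0=0 w2=0 w8=1 w6=0 w1=0 w4=1 w7=1 clk=0 w5=1 w3=0
t0.Δ1 w0=0 w2=0 w8=1 w6=0 w1=0 w4=1 w7=1 clk=1 w5=1 w3=0
t0.Δ2 w0=0 w2=1 w8=1 w6=0 w1=0 w4=1 w7=1 clk=1 w5=1 w3=1
t0.Δ3 w0=1 w2=1 w8=0 w6=1 w1=0 w4=1 w7=1 clk=1 w5=0 w3=1
t0.Δ4 w0=1 w2=1 w8=0 w6=0 w1=0 w4=1 w7=1 clk=1 w5=1 w3=1
t1.Δ0 w0=1 w2=1 w8=0 w6=0 w1=0 w4=1 w7=1 clk=1 w5=1 w3=1
t1.Δ1 w0=1 w2=1 w8=0 w6=0 w1=0 w4=1 w7=1 clk=0 w5=1 w3=1
t2.Δ0 w0=1 w2=1 w8=0 w6=0 w1=0 w4=1 w7=1 clk=0 w5=1 w3=1
t2.Δ1 w0=1 w2=1 w8=0 w6=0 w1=0 w4=1 w7=1 clk=1 w5=1 w3=1
t2.Δ2 w0=1 w2=1 w8=0 w6=0 w1=0 w4=1 w7=1 clk=1 w5=1 w3=0
t2.Δ3 w0=1 w2=1 w8=1 w6=0 w1=0 w4=1 w7=1 clk=1 w5=0 w3=0
t2.Δ4 w0=1 w2=1 w8=1 w6=0 w1=0 w4=1 w7=1 clk=1 w5=1 w3=0
t3.Δ0 w0=1 w2=1 w8=1 w6=0 w1=0 w4=1 w7=1 clk=1 w5=1 w3=0
t3.Δ1 w0=1 w2=1 w8=1 w6=0 w1=0 w4=1 w7=1 clk=0 w5=1 w3=0
t4.Δ0 w0=1 w2=1 w8=1 w6=0 w1=0 w4=1 w7=1 clk=0 w5=1 w3=0
t4.Δ1 w0=1 w2=1 w8=1 w6=0 w1=0 w4=1 w7=1 clk=1 w5=1 w3=0
t4.Δ2 w0=1 w2=1 w8=1 w6=0 w1=0 w4=1 w7=1 clk=1 w5=1 w3=1
t4.Δ3 w0=1 w2=1 w8=0 w6=0 w1=0 w4=1 w7=1 clk=1 w5=0 w3=1
t4.Δ4 w0=1 w2=1 w8=0 w6=0 w1=0 w4=1 w7=1 clk=1 w5=1 w3=1
t5.Δ0 w0=1 w2=1 w8=0 w6=0 w1=0 w4=1 w7=1 clk=1 w5=1 w3=1
t5.Δ1 w0=1 w2=1 w8=0 w6=0 w1=0 w4=1 w7=1 clk=0 w5=1 w3=1
t6.Δ0 w0=1 w2=1 w8=0 w6=0 w1=0 w4=1 w7=1 clk=0 w5=1 w3=1
t6.Δ1 w0=1 w2=1 w8=0 w6=0 w1=0 w4=1 w7=1 clk=1 w5=1 w3=1
t6.Δ2 w0=1 w2=1 w8=0 w6=0 w1=0 w4=1 w7=1 clk=1 w5=1 w3=0
t6.Δ3 w0=1 w2=1 w8=1 w6=0 w1=0 w4=1 w7=1 clk=1 w5=0 w3=0
t6.Δ4 w0=1 w2=1 w8=1 w6=0 w1=0 w4=1 w7=1 clk=1 w5=1 w3=0
t7.Δ0 w0=1 w2=1 w8=1 w6=0 w1=0 w4=1 w7=1 clk=1 w5=1 w3=0
t7.Δ1 w0=1 w2=1 w8=1 w6=0 w1=0 w4=1 w7=1 clk=0 w5=1 w3=0
t8.Δ0 w0=1 w2=1 w8=1 w6=0 w1=0 w4=1 w7=1 clk=0 w5=1 w3=0
t8.Δ1 w0=1 w2=1 w8=1 w6=0 w1=0 w4=1 w7=1 clk=1 w5=1 w3=0
t8.Δ2 w0=1 w2=1 w8=1 w6=0 w1=0 w4=1 w7=1 clk=1 w5=1 w3=1
t8.Δ3 w0=1 w2=1 w8=0 w6=0 w1=0 w4=1 w7=1 clk=1 w5=0 w3=1
t8.Δ4 w0=1 w2=1 w8=0 w6=0 w1=0 w4=1 w7=1 clk=1 w5=1 w3=1
t9.Δ0 w0=1 w2=1 w8=0 w6=0 w1=0 w4=1 w7=1 clk=1 w5=1 w3=1
t9.Δ1 w0=1 w2=1 w8=0 w6=0 w1=0 w4=1 w7=1 clk=0 w5=1 w3=1
t10.Δ0 w0=1 w2=1 w8=0 w6=0 w1=0 w4=1 w7=1 clk=0 w5=1 w3=1
t10.Δ1 w0=1 w2=1 w8=0 w6=0 w1=0 w4=1 w7=1 clk=1 w5=1 w3=1
t10.Δ2 w0=1 w2=1 w8=0 w6=0 w1=0 w4=1 w7=1 clk=1 w5=1 w3=0
t10.Δ3 w0=1 w2=1 w8=1 w6=0 w1=0 w4=1 w7=1 clk=1 w5=0 w3=0
t10.Δ4 w0=1 w2=1 w8=1 w6=0 w1=0 w4=1 w7=1 clk=1 w5=1 w3=0
t11.Δ0 w0=1 w2=1 w8=1 w6=0 w1=0 w4=1 w7=1 clk=1 w5=1 w3=0
t11.Δ1 w0=1 w2=1 w8=1 w6=0 w1=0 w4=1 w7=1 clk=0 w5=1 w3=0
t12.Δ0 w0=1 w2=1 w8=1 w6=0 w1=0 w4=1 w7=1 clk=0 w5=1 w3=0
t12.Δ1 w0=1 w2=1 w8=1 w6=0 w1=0 w4=1 w7=1 clk=1 w5=1 w3=0
t12.Δ2 w0=1 w2=1 w8=1 w6=0 w1=0 w4=1 w7=1 clk=1 w5=1 w3=1
t12.Δ3 w0=1 w2=1 w8=0 w6=0 w1=0 w4=1 w7=1 clk=1 w5=0 w3=1
t12.Δ4 w0=1 w2=1 w8=0 w6=0 w1=0 w4=1 w7=1 clk=1 w5=1 w3=1
t13.Δ0 w0=1 w2=1 w8=0 w6=0 w1=0 w4=1 w7=1 clk=1 w5=1 w3=1
t13.Δ1 w0=1 w2=1 w8=0 w6=0 w1=0 w4=1 w7=1 clk=0 w5=1 w3=1
t14.Δ0 w0=1 w2=1 w8=0 w6=0 w1=0 w4=1 w7=1 clk=0 w5=1 w3=1
t14.Δ1 w0=1 w2=1 w8=0 w6=0 w1=0 w4=1 w7=1 clk=1 w5=1 w3=1
t14.Δ2 w0=1 w2=1 w8=0 w6=0 w1=0 w4=1 w7=1 clk=1 w5=1 w3=0
t14.Δ3 w0=1 w2=1 w8=1 w6=0 w1=0 w4=1 w7=1 clk=1 w5=0 w3=0
t14.Δ4 w0=1 w2=1 w8=1 w6=0 w1=0 w4=1 w7=1 clk=1 w5=1 w3=0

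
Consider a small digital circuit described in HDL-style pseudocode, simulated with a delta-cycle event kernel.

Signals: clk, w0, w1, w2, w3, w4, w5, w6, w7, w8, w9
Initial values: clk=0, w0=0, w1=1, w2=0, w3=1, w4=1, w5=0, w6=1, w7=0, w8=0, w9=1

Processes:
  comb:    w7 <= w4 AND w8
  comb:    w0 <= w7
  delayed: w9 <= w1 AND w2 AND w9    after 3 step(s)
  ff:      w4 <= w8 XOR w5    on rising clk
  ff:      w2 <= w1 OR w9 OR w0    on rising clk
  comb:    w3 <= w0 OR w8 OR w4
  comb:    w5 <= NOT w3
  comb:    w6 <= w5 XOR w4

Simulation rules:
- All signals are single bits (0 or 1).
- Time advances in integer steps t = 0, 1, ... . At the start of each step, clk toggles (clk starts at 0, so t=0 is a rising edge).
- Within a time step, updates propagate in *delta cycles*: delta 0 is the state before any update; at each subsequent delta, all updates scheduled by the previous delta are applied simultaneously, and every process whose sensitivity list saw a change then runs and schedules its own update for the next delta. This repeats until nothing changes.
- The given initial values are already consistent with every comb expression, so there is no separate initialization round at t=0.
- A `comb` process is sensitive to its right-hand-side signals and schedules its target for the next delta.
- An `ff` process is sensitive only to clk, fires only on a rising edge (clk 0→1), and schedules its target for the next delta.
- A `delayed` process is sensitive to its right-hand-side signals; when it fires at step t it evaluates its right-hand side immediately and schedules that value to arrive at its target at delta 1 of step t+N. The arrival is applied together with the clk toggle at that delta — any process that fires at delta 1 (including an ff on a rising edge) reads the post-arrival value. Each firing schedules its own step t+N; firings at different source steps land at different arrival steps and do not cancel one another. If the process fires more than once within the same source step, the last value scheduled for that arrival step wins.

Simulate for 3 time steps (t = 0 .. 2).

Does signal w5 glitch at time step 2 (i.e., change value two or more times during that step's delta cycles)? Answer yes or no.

t0.Δ0 w1=1 w6=1 w9=1 w4=1 clk=0 w7=0 w8=0 w3=1 w0=0 w5=0 w2=0
t0.Δ1 w1=1 w6=1 w9=1 w4=1 clk=1 w7=0 w8=0 w3=1 w0=0 w5=0 w2=0
t0.Δ2 w1=1 w6=1 w9=1 w4=0 clk=1 w7=0 w8=0 w3=1 w0=0 w5=0 w2=1
t0.Δ3 w1=1 w6=0 w9=1 w4=0 clk=1 w7=0 w8=0 w3=0 w0=0 w5=0 w2=1
t0.Δ4 w1=1 w6=0 w9=1 w4=0 clk=1 w7=0 w8=0 w3=0 w0=0 w5=1 w2=1
t0.Δ5 w1=1 w6=1 w9=1 w4=0 clk=1 w7=0 w8=0 w3=0 w0=0 w5=1 w2=1
t1.Δ0 w1=1 w6=1 w9=1 w4=0 clk=1 w7=0 w8=0 w3=0 w0=0 w5=1 w2=1
t1.Δ1 w1=1 w6=1 w9=1 w4=0 clk=0 w7=0 w8=0 w3=0 w0=0 w5=1 w2=1
t2.Δ0 w1=1 w6=1 w9=1 w4=0 clk=0 w7=0 w8=0 w3=0 w0=0 w5=1 w2=1
t2.Δ1 w1=1 w6=1 w9=1 w4=0 clk=1 w7=0 w8=0 w3=0 w0=0 w5=1 w2=1
t2.Δ2 w1=1 w6=1 w9=1 w4=1 clk=1 w7=0 w8=0 w3=0 w0=0 w5=1 w2=1
t2.Δ3 w1=1 w6=0 w9=1 w4=1 clk=1 w7=0 w8=0 w3=1 w0=0 w5=1 w2=1
t2.Δ4 w1=1 w6=0 w9=1 w4=1 clk=1 w7=0 w8=0 w3=1 w0=0 w5=0 w2=1
t2.Δ5 w1=1 w6=1 w9=1 w4=1 clk=1 w7=0 w8=0 w3=1 w0=0 w5=0 w2=1

no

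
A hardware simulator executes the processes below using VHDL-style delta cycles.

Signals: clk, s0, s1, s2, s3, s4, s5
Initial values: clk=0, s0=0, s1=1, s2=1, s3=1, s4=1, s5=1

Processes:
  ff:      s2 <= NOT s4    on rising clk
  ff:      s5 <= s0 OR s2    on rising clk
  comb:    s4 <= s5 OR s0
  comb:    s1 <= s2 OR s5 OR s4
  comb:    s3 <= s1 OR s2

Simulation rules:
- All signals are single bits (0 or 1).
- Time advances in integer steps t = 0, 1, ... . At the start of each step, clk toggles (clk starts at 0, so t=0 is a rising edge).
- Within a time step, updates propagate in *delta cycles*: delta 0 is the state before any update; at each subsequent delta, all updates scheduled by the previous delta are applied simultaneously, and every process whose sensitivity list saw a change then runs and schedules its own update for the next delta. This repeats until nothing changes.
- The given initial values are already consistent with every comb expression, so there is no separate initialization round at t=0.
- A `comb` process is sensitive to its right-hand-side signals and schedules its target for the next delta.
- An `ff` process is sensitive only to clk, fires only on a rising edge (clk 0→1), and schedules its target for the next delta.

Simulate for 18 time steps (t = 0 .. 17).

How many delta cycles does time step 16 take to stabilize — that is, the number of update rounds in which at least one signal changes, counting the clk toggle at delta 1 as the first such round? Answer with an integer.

[bits: s1,s0,s3,s5,clk,s4,s2]
t=0: Δ0=1011011 Δ1=1011111 Δ2=1011110 | 2Δ
t=1: Δ0=1011110 Δ1=1011010 | 1Δ
t=2: Δ0=1011010 Δ1=1011110 Δ2=1010110 Δ3=1010100 Δ4=0010100 Δ5=0000100 | 5Δ
t=3: Δ0=0000100 Δ1=0000000 | 1Δ
t=4: Δ0=0000000 Δ1=0000100 Δ2=0000101 Δ3=1010101 | 3Δ
t=5: Δ0=1010101 Δ1=1010001 | 1Δ
t=6: Δ0=1010001 Δ1=1010101 Δ2=1011101 Δ3=1011111 | 3Δ
t=7: Δ0=1011111 Δ1=1011011 | 1Δ
t=8: Δ0=1011011 Δ1=1011111 Δ2=1011110 | 2Δ
t=9: Δ0=1011110 Δ1=1011010 | 1Δ
t=10: Δ0=1011010 Δ1=1011110 Δ2=1010110 Δ3=1010100 Δ4=0010100 Δ5=0000100 | 5Δ
t=11: Δ0=0000100 Δ1=0000000 | 1Δ
t=12: Δ0=0000000 Δ1=0000100 Δ2=0000101 Δ3=1010101 | 3Δ
t=13: Δ0=1010101 Δ1=1010001 | 1Δ
t=14: Δ0=1010001 Δ1=1010101 Δ2=1011101 Δ3=1011111 | 3Δ
t=15: Δ0=1011111 Δ1=1011011 | 1Δ
t=16: Δ0=1011011 Δ1=1011111 Δ2=1011110 | 2Δ
t=17: Δ0=1011110 Δ1=1011010 | 1Δ

2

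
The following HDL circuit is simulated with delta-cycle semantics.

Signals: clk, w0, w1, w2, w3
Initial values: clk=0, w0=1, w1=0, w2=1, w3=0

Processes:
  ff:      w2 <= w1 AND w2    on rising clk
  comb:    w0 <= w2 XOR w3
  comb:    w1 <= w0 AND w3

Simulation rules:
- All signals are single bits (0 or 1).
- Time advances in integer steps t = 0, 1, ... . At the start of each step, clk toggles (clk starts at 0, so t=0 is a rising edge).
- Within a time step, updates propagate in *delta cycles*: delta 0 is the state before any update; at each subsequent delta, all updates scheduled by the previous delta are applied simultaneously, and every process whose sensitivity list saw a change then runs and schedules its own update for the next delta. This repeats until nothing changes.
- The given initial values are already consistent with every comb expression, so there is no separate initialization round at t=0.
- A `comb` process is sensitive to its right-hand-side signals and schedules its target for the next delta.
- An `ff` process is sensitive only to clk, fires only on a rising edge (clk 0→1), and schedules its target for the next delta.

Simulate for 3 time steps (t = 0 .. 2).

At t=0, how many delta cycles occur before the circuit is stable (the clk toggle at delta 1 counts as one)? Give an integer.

3

[bits: w1,w0,w3,w2,clk]
t=0: Δ0=01010 Δ1=01011 Δ2=01001 Δ3=00001 | 3Δ
t=1: Δ0=00001 Δ1=00000 | 1Δ
t=2: Δ0=00000 Δ1=00001 | 1Δ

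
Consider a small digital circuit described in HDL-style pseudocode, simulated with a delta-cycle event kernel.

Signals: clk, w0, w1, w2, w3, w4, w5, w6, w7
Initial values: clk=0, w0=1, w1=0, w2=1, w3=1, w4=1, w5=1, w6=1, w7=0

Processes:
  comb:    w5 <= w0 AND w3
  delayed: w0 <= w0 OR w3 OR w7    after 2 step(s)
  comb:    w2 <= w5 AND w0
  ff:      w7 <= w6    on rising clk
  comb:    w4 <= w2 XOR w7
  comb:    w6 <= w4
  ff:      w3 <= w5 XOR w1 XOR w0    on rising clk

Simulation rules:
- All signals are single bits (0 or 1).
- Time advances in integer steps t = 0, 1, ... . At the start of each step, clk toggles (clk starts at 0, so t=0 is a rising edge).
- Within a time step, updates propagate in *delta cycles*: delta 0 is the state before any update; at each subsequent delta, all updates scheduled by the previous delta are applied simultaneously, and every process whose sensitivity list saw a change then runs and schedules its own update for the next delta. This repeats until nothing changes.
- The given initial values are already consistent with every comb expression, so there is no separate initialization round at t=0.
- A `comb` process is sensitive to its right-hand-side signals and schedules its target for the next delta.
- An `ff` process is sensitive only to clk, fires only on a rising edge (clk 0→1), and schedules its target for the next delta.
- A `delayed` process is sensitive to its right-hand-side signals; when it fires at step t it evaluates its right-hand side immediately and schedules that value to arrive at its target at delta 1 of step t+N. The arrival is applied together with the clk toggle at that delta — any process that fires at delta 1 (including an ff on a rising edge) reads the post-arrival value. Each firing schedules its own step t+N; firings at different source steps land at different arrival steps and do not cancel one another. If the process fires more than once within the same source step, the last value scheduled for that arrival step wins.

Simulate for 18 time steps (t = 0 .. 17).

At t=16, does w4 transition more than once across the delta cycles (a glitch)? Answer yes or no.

t=0 Δ0: w7=0 w5=1 clk=0 w0=1 w2=1 w1=0 w3=1 w6=1 w4=1
  Δ1: clk:0→1
  Δ2: w7:0→1, w3:1→0
  Δ3: w5:1→0, w4:1→0
  Δ4: w2:1→0, w6:1→0
  Δ5: w4:0→1
  Δ6: w6:0→1
  (6Δ to stable)
t=1 Δ0: w7=1 w5=0 clk=1 w0=1 w2=0 w1=0 w3=0 w6=1 w4=1
  Δ1: clk:1→0
  (1Δ to stable)
t=2 Δ0: w7=1 w5=0 clk=0 w0=1 w2=0 w1=0 w3=0 w6=1 w4=1
  Δ1: clk:0→1
  Δ2: w3:0→1
  Δ3: w5:0→1
  Δ4: w2:0→1
  Δ5: w4:1→0
  Δ6: w6:1→0
  (6Δ to stable)
t=3 Δ0: w7=1 w5=1 clk=1 w0=1 w2=1 w1=0 w3=1 w6=0 w4=0
  Δ1: clk:1→0
  (1Δ to stable)
t=4 Δ0: w7=1 w5=1 clk=0 w0=1 w2=1 w1=0 w3=1 w6=0 w4=0
  Δ1: clk:0→1
  Δ2: w7:1→0, w3:1→0
  Δ3: w5:1→0, w4:0→1
  Δ4: w2:1→0, w6:0→1
  Δ5: w4:1→0
  Δ6: w6:1→0
  (6Δ to stable)
t=5 Δ0: w7=0 w5=0 clk=1 w0=1 w2=0 w1=0 w3=0 w6=0 w4=0
  Δ1: clk:1→0
  (1Δ to stable)
t=6 Δ0: w7=0 w5=0 clk=0 w0=1 w2=0 w1=0 w3=0 w6=0 w4=0
  Δ1: clk:0→1
  Δ2: w3:0→1
  Δ3: w5:0→1
  Δ4: w2:0→1
  Δ5: w4:0→1
  Δ6: w6:0→1
  (6Δ to stable)
t=7 Δ0: w7=0 w5=1 clk=1 w0=1 w2=1 w1=0 w3=1 w6=1 w4=1
  Δ1: clk:1→0
  (1Δ to stable)
t=8 Δ0: w7=0 w5=1 clk=0 w0=1 w2=1 w1=0 w3=1 w6=1 w4=1
  Δ1: clk:0→1
  Δ2: w7:0→1, w3:1→0
  Δ3: w5:1→0, w4:1→0
  Δ4: w2:1→0, w6:1→0
  Δ5: w4:0→1
  Δ6: w6:0→1
  (6Δ to stable)
t=9 Δ0: w7=1 w5=0 clk=1 w0=1 w2=0 w1=0 w3=0 w6=1 w4=1
  Δ1: clk:1→0
  (1Δ to stable)
t=10 Δ0: w7=1 w5=0 clk=0 w0=1 w2=0 w1=0 w3=0 w6=1 w4=1
  Δ1: clk:0→1
  Δ2: w3:0→1
  Δ3: w5:0→1
  Δ4: w2:0→1
  Δ5: w4:1→0
  Δ6: w6:1→0
  (6Δ to stable)
t=11 Δ0: w7=1 w5=1 clk=1 w0=1 w2=1 w1=0 w3=1 w6=0 w4=0
  Δ1: clk:1→0
  (1Δ to stable)
t=12 Δ0: w7=1 w5=1 clk=0 w0=1 w2=1 w1=0 w3=1 w6=0 w4=0
  Δ1: clk:0→1
  Δ2: w7:1→0, w3:1→0
  Δ3: w5:1→0, w4:0→1
  Δ4: w2:1→0, w6:0→1
  Δ5: w4:1→0
  Δ6: w6:1→0
  (6Δ to stable)
t=13 Δ0: w7=0 w5=0 clk=1 w0=1 w2=0 w1=0 w3=0 w6=0 w4=0
  Δ1: clk:1→0
  (1Δ to stable)
t=14 Δ0: w7=0 w5=0 clk=0 w0=1 w2=0 w1=0 w3=0 w6=0 w4=0
  Δ1: clk:0→1
  Δ2: w3:0→1
  Δ3: w5:0→1
  Δ4: w2:0→1
  Δ5: w4:0→1
  Δ6: w6:0→1
  (6Δ to stable)
t=15 Δ0: w7=0 w5=1 clk=1 w0=1 w2=1 w1=0 w3=1 w6=1 w4=1
  Δ1: clk:1→0
  (1Δ to stable)
t=16 Δ0: w7=0 w5=1 clk=0 w0=1 w2=1 w1=0 w3=1 w6=1 w4=1
  Δ1: clk:0→1
  Δ2: w7:0→1, w3:1→0
  Δ3: w5:1→0, w4:1→0
  Δ4: w2:1→0, w6:1→0
  Δ5: w4:0→1
  Δ6: w6:0→1
  (6Δ to stable)
t=17 Δ0: w7=1 w5=0 clk=1 w0=1 w2=0 w1=0 w3=0 w6=1 w4=1
  Δ1: clk:1→0
  (1Δ to stable)

yes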